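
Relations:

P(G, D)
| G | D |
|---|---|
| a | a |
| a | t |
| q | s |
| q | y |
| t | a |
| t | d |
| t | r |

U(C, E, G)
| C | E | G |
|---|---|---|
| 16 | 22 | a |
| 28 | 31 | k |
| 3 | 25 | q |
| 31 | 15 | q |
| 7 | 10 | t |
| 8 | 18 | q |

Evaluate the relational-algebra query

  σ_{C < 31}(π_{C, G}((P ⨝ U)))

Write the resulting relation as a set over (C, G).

{(16, a), (3, q), (7, t), (8, q)}

P ⋈ U (natural join on G): {(a, a, 16, 22), (a, t, 16, 22), (q, s, 3, 25), (q, s, 31, 15), (q, s, 8, 18), (q, y, 3, 25), (q, y, 31, 15), (q, y, 8, 18), (t, a, 7, 10), (t, d, 7, 10), (t, r, 7, 10)}
Keep only column(s) C, G (6 duplicate(s) eliminated): {(16, a), (3, q), (31, q), (7, t), (8, q)}
Selection C < 31: {(16, a), (3, q), (7, t), (8, q)}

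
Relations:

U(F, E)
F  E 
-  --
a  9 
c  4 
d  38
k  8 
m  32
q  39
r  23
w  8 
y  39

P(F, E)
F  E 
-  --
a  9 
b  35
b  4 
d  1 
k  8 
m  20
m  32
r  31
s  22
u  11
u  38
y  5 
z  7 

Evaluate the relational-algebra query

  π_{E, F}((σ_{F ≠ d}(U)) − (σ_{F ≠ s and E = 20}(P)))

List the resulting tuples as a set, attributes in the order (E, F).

σ[F ≠ d]: keep tuples satisfying F ≠ d → {(a, 9), (c, 4), (k, 8), (m, 32), (q, 39), (r, 23), (w, 8), (y, 39)}
σ[F ≠ s and E = 20]: keep tuples satisfying F ≠ s and E = 20 → {(m, 20)}
Set difference of the two operands is {(a, 9), (c, 4), (k, 8), (m, 32), (q, 39), (r, 23), (w, 8), (y, 39)}.
π[E, F]: project onto (E, F) → {(23, r), (32, m), (39, q), (39, y), (4, c), (8, k), (8, w), (9, a)}

{(23, r), (32, m), (39, q), (39, y), (4, c), (8, k), (8, w), (9, a)}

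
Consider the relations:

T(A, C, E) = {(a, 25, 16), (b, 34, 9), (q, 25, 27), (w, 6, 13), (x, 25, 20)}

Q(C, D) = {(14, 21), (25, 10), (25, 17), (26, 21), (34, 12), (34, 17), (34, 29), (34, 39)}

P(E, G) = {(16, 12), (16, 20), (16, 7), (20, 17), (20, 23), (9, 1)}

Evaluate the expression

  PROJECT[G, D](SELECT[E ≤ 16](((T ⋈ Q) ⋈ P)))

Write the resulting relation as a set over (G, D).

Joining T and Q on C yields {(a, 25, 16, 10), (a, 25, 16, 17), (b, 34, 9, 12), (b, 34, 9, 17), (b, 34, 9, 29), (b, 34, 9, 39), (q, 25, 27, 10), (q, 25, 27, 17), (x, 25, 20, 10), (x, 25, 20, 17)}.
Joining (T ⋈ Q) and P on E yields {(a, 25, 16, 10, 12), (a, 25, 16, 10, 20), (a, 25, 16, 10, 7), (a, 25, 16, 17, 12), (a, 25, 16, 17, 20), (a, 25, 16, 17, 7), (b, 34, 9, 12, 1), (b, 34, 9, 17, 1), (b, 34, 9, 29, 1), (b, 34, 9, 39, 1), (x, 25, 20, 10, 17), (x, 25, 20, 10, 23), (x, 25, 20, 17, 17), (x, 25, 20, 17, 23)}.
Selection E ≤ 16: {(a, 25, 16, 10, 12), (a, 25, 16, 10, 20), (a, 25, 16, 10, 7), (a, 25, 16, 17, 12), (a, 25, 16, 17, 20), (a, 25, 16, 17, 7), (b, 34, 9, 12, 1), (b, 34, 9, 17, 1), (b, 34, 9, 29, 1), (b, 34, 9, 39, 1)}
Keep only column(s) G, D: {(1, 12), (1, 17), (1, 29), (1, 39), (12, 10), (12, 17), (20, 10), (20, 17), (7, 10), (7, 17)}

{(1, 12), (1, 17), (1, 29), (1, 39), (12, 10), (12, 17), (20, 10), (20, 17), (7, 10), (7, 17)}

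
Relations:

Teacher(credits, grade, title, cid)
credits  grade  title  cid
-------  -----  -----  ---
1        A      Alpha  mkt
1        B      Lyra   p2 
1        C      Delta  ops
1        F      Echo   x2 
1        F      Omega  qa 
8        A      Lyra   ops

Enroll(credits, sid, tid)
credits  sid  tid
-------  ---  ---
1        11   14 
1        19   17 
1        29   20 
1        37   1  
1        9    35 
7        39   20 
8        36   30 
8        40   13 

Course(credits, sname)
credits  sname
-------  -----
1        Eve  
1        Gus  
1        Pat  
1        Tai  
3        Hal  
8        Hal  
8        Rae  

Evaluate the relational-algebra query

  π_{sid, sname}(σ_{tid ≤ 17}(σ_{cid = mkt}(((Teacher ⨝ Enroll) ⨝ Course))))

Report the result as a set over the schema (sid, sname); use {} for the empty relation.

{(11, Eve), (11, Gus), (11, Pat), (11, Tai), (19, Eve), (19, Gus), (19, Pat), (19, Tai), (37, Eve), (37, Gus), (37, Pat), (37, Tai)}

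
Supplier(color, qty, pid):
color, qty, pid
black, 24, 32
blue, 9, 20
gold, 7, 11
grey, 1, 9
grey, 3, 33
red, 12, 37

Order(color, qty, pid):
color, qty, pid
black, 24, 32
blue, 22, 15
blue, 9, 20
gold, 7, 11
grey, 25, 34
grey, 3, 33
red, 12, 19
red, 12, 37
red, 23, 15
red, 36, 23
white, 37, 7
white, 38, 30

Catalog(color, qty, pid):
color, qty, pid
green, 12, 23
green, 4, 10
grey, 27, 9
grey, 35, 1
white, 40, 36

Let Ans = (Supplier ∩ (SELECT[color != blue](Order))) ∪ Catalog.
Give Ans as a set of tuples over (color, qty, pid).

Selection color != blue: {(black, 24, 32), (gold, 7, 11), (grey, 25, 34), (grey, 3, 33), (red, 12, 19), (red, 12, 37), (red, 23, 15), (red, 36, 23), (white, 37, 7), (white, 38, 30)}
Intersection: {(black, 24, 32), (blue, 9, 20), (gold, 7, 11), (grey, 1, 9), (grey, 3, 33), (red, 12, 37)} with {(black, 24, 32), (gold, 7, 11), (grey, 25, 34), (grey, 3, 33), (red, 12, 19), (red, 12, 37), (red, 23, 15), (red, 36, 23), (white, 37, 7), (white, 38, 30)} → {(black, 24, 32), (gold, 7, 11), (grey, 3, 33), (red, 12, 37)}
Union: {(black, 24, 32), (gold, 7, 11), (grey, 3, 33), (red, 12, 37)} with {(green, 12, 23), (green, 4, 10), (grey, 27, 9), (grey, 35, 1), (white, 40, 36)} → {(black, 24, 32), (gold, 7, 11), (green, 12, 23), (green, 4, 10), (grey, 27, 9), (grey, 3, 33), (grey, 35, 1), (red, 12, 37), (white, 40, 36)}

{(black, 24, 32), (gold, 7, 11), (green, 12, 23), (green, 4, 10), (grey, 27, 9), (grey, 3, 33), (grey, 35, 1), (red, 12, 37), (white, 40, 36)}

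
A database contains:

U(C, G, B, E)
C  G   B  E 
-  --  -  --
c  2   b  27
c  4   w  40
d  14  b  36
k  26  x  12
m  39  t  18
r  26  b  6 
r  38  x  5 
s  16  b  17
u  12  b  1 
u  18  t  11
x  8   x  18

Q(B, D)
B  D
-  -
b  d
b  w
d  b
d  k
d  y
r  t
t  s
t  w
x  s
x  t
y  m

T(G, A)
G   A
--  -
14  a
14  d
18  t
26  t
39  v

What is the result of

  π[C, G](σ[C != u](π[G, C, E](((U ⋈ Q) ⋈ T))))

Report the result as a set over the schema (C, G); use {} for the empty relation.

{(d, 14), (k, 26), (m, 39), (r, 26)}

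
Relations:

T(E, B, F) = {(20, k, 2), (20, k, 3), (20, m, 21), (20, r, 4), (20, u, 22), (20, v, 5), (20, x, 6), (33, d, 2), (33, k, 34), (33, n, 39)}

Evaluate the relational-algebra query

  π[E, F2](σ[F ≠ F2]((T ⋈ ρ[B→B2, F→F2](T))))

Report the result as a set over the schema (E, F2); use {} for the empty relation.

ρ[B→B2, F→F2]: schema becomes (E, B2, F2); tuples unchanged.
T ⋈ ρ[B→B2, F→F2](T) (natural join on E): {(20, k, 2, k, 2), (20, k, 2, k, 3), (20, k, 2, m, 21), (20, k, 2, r, 4), (20, k, 2, u, 22), (20, k, 2, v, 5), (20, k, 2, x, 6), (20, k, 3, k, 2), (20, k, 3, k, 3), (20, k, 3, m, 21), (20, k, 3, r, 4), (20, k, 3, u, 22), (20, k, 3, v, 5), (20, k, 3, x, 6), (20, m, 21, k, 2), (20, m, 21, k, 3), (20, m, 21, m, 21), (20, m, 21, r, 4), (20, m, 21, u, 22), (20, m, 21, v, 5), (20, m, 21, x, 6), (20, r, 4, k, 2), (20, r, 4, k, 3), (20, r, 4, m, 21), (20, r, 4, r, 4), (20, r, 4, u, 22), (20, r, 4, v, 5), (20, r, 4, x, 6), (20, u, 22, k, 2), (20, u, 22, k, 3), (20, u, 22, m, 21), (20, u, 22, r, 4), (20, u, 22, u, 22), (20, u, 22, v, 5), (20, u, 22, x, 6), (20, v, 5, k, 2), (20, v, 5, k, 3), (20, v, 5, m, 21), (20, v, 5, r, 4), (20, v, 5, u, 22), (20, v, 5, v, 5), (20, v, 5, x, 6), (20, x, 6, k, 2), (20, x, 6, k, 3), (20, x, 6, m, 21), (20, x, 6, r, 4), (20, x, 6, u, 22), (20, x, 6, v, 5), (20, x, 6, x, 6), (33, d, 2, d, 2), (33, d, 2, k, 34), (33, d, 2, n, 39), (33, k, 34, d, 2), (33, k, 34, k, 34), (33, k, 34, n, 39), (33, n, 39, d, 2), (33, n, 39, k, 34), (33, n, 39, n, 39)}
Apply σ_{F ≠ F2}; surviving tuples: {(20, k, 2, k, 3), (20, k, 2, m, 21), (20, k, 2, r, 4), (20, k, 2, u, 22), (20, k, 2, v, 5), (20, k, 2, x, 6), (20, k, 3, k, 2), (20, k, 3, m, 21), (20, k, 3, r, 4), (20, k, 3, u, 22), (20, k, 3, v, 5), (20, k, 3, x, 6), (20, m, 21, k, 2), (20, m, 21, k, 3), (20, m, 21, r, 4), (20, m, 21, u, 22), (20, m, 21, v, 5), (20, m, 21, x, 6), (20, r, 4, k, 2), (20, r, 4, k, 3), (20, r, 4, m, 21), (20, r, 4, u, 22), (20, r, 4, v, 5), (20, r, 4, x, 6), (20, u, 22, k, 2), (20, u, 22, k, 3), (20, u, 22, m, 21), (20, u, 22, r, 4), (20, u, 22, v, 5), (20, u, 22, x, 6), (20, v, 5, k, 2), (20, v, 5, k, 3), (20, v, 5, m, 21), (20, v, 5, r, 4), (20, v, 5, u, 22), (20, v, 5, x, 6), (20, x, 6, k, 2), (20, x, 6, k, 3), (20, x, 6, m, 21), (20, x, 6, r, 4), (20, x, 6, u, 22), (20, x, 6, v, 5), (33, d, 2, k, 34), (33, d, 2, n, 39), (33, k, 34, d, 2), (33, k, 34, n, 39), (33, n, 39, d, 2), (33, n, 39, k, 34)}
Keep only column(s) E, F2 (38 duplicate(s) eliminated): {(20, 2), (20, 21), (20, 22), (20, 3), (20, 4), (20, 5), (20, 6), (33, 2), (33, 34), (33, 39)}

{(20, 2), (20, 21), (20, 22), (20, 3), (20, 4), (20, 5), (20, 6), (33, 2), (33, 34), (33, 39)}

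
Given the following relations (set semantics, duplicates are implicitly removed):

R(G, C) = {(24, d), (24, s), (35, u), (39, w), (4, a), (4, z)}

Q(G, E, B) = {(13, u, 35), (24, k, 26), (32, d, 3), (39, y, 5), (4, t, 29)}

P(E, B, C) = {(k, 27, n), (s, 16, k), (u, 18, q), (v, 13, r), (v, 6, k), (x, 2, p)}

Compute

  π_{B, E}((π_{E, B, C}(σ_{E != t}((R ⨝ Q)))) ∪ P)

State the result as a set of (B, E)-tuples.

{(13, v), (16, s), (18, u), (2, x), (26, k), (27, k), (5, y), (6, v)}

R ⋈ Q (natural join on G): {(24, d, k, 26), (24, s, k, 26), (39, w, y, 5), (4, a, t, 29), (4, z, t, 29)}
Filtering on E != t leaves {(24, d, k, 26), (24, s, k, 26), (39, w, y, 5)}.
π_{E, B, C} gives {(k, 26, d), (k, 26, s), (y, 5, w)}.
Union: {(k, 26, d), (k, 26, s), (y, 5, w)} with {(k, 27, n), (s, 16, k), (u, 18, q), (v, 13, r), (v, 6, k), (x, 2, p)} → {(k, 26, d), (k, 26, s), (k, 27, n), (s, 16, k), (u, 18, q), (v, 13, r), (v, 6, k), (x, 2, p), (y, 5, w)}
π_{B, E} gives {(13, v), (16, s), (18, u), (2, x), (26, k), (27, k), (5, y), (6, v)} (1 duplicate(s) eliminated).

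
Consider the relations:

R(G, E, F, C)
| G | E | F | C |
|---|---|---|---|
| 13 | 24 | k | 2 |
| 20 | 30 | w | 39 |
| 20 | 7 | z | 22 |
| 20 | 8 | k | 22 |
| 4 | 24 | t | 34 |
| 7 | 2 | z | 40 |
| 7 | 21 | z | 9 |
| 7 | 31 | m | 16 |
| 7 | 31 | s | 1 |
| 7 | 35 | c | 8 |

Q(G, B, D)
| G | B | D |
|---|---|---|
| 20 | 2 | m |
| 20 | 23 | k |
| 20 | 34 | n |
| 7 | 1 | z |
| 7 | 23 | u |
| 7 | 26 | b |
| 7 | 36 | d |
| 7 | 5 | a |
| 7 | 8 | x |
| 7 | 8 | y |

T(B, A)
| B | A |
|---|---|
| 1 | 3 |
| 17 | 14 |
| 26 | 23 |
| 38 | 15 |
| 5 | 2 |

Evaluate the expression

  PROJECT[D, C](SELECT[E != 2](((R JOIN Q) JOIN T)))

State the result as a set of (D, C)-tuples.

{(a, 1), (a, 16), (a, 8), (a, 9), (b, 1), (b, 16), (b, 8), (b, 9), (z, 1), (z, 16), (z, 8), (z, 9)}

Natural join on G: {(20, 30, w, 39, 2, m), (20, 30, w, 39, 23, k), (20, 30, w, 39, 34, n), (20, 7, z, 22, 2, m), (20, 7, z, 22, 23, k), (20, 7, z, 22, 34, n), (20, 8, k, 22, 2, m), (20, 8, k, 22, 23, k), (20, 8, k, 22, 34, n), (7, 2, z, 40, 1, z), (7, 2, z, 40, 23, u), (7, 2, z, 40, 26, b), (7, 2, z, 40, 36, d), (7, 2, z, 40, 5, a), (7, 2, z, 40, 8, x), (7, 2, z, 40, 8, y), (7, 21, z, 9, 1, z), (7, 21, z, 9, 23, u), (7, 21, z, 9, 26, b), (7, 21, z, 9, 36, d), (7, 21, z, 9, 5, a), (7, 21, z, 9, 8, x), (7, 21, z, 9, 8, y), (7, 31, m, 16, 1, z), (7, 31, m, 16, 23, u), (7, 31, m, 16, 26, b), (7, 31, m, 16, 36, d), (7, 31, m, 16, 5, a), (7, 31, m, 16, 8, x), (7, 31, m, 16, 8, y), (7, 31, s, 1, 1, z), (7, 31, s, 1, 23, u), (7, 31, s, 1, 26, b), (7, 31, s, 1, 36, d), (7, 31, s, 1, 5, a), (7, 31, s, 1, 8, x), (7, 31, s, 1, 8, y), (7, 35, c, 8, 1, z), (7, 35, c, 8, 23, u), (7, 35, c, 8, 26, b), (7, 35, c, 8, 36, d), (7, 35, c, 8, 5, a), (7, 35, c, 8, 8, x), (7, 35, c, 8, 8, y)}
Natural join on B: {(7, 2, z, 40, 1, z, 3), (7, 2, z, 40, 26, b, 23), (7, 2, z, 40, 5, a, 2), (7, 21, z, 9, 1, z, 3), (7, 21, z, 9, 26, b, 23), (7, 21, z, 9, 5, a, 2), (7, 31, m, 16, 1, z, 3), (7, 31, m, 16, 26, b, 23), (7, 31, m, 16, 5, a, 2), (7, 31, s, 1, 1, z, 3), (7, 31, s, 1, 26, b, 23), (7, 31, s, 1, 5, a, 2), (7, 35, c, 8, 1, z, 3), (7, 35, c, 8, 26, b, 23), (7, 35, c, 8, 5, a, 2)}
σ[E != 2]: keep tuples satisfying E != 2 → {(7, 21, z, 9, 1, z, 3), (7, 21, z, 9, 26, b, 23), (7, 21, z, 9, 5, a, 2), (7, 31, m, 16, 1, z, 3), (7, 31, m, 16, 26, b, 23), (7, 31, m, 16, 5, a, 2), (7, 31, s, 1, 1, z, 3), (7, 31, s, 1, 26, b, 23), (7, 31, s, 1, 5, a, 2), (7, 35, c, 8, 1, z, 3), (7, 35, c, 8, 26, b, 23), (7, 35, c, 8, 5, a, 2)}
π_{D, C} gives {(a, 1), (a, 16), (a, 8), (a, 9), (b, 1), (b, 16), (b, 8), (b, 9), (z, 1), (z, 16), (z, 8), (z, 9)}.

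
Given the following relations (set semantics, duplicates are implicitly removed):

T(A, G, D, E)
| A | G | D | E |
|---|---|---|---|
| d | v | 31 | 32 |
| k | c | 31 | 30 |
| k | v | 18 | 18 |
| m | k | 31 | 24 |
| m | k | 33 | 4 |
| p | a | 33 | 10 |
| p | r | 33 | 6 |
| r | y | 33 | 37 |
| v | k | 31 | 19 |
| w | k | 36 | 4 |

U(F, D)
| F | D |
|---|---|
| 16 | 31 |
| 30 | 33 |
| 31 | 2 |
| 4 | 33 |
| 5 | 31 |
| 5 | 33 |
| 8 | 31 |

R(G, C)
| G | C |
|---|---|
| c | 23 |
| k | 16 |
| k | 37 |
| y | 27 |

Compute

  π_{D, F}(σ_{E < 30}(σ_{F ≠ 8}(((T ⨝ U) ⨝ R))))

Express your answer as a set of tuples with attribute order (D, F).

T ⋈ U (natural join on D): {(d, v, 31, 32, 16), (d, v, 31, 32, 5), (d, v, 31, 32, 8), (k, c, 31, 30, 16), (k, c, 31, 30, 5), (k, c, 31, 30, 8), (m, k, 31, 24, 16), (m, k, 31, 24, 5), (m, k, 31, 24, 8), (m, k, 33, 4, 30), (m, k, 33, 4, 4), (m, k, 33, 4, 5), (p, a, 33, 10, 30), (p, a, 33, 10, 4), (p, a, 33, 10, 5), (p, r, 33, 6, 30), (p, r, 33, 6, 4), (p, r, 33, 6, 5), (r, y, 33, 37, 30), (r, y, 33, 37, 4), (r, y, 33, 37, 5), (v, k, 31, 19, 16), (v, k, 31, 19, 5), (v, k, 31, 19, 8)}
(T ⨝ U) ⋈ R (natural join on G): {(k, c, 31, 30, 16, 23), (k, c, 31, 30, 5, 23), (k, c, 31, 30, 8, 23), (m, k, 31, 24, 16, 16), (m, k, 31, 24, 16, 37), (m, k, 31, 24, 5, 16), (m, k, 31, 24, 5, 37), (m, k, 31, 24, 8, 16), (m, k, 31, 24, 8, 37), (m, k, 33, 4, 30, 16), (m, k, 33, 4, 30, 37), (m, k, 33, 4, 4, 16), (m, k, 33, 4, 4, 37), (m, k, 33, 4, 5, 16), (m, k, 33, 4, 5, 37), (r, y, 33, 37, 30, 27), (r, y, 33, 37, 4, 27), (r, y, 33, 37, 5, 27), (v, k, 31, 19, 16, 16), (v, k, 31, 19, 16, 37), (v, k, 31, 19, 5, 16), (v, k, 31, 19, 5, 37), (v, k, 31, 19, 8, 16), (v, k, 31, 19, 8, 37)}
Filtering on F ≠ 8 leaves {(k, c, 31, 30, 16, 23), (k, c, 31, 30, 5, 23), (m, k, 31, 24, 16, 16), (m, k, 31, 24, 16, 37), (m, k, 31, 24, 5, 16), (m, k, 31, 24, 5, 37), (m, k, 33, 4, 30, 16), (m, k, 33, 4, 30, 37), (m, k, 33, 4, 4, 16), (m, k, 33, 4, 4, 37), (m, k, 33, 4, 5, 16), (m, k, 33, 4, 5, 37), (r, y, 33, 37, 30, 27), (r, y, 33, 37, 4, 27), (r, y, 33, 37, 5, 27), (v, k, 31, 19, 16, 16), (v, k, 31, 19, 16, 37), (v, k, 31, 19, 5, 16), (v, k, 31, 19, 5, 37)}.
Filtering on E < 30 leaves {(m, k, 31, 24, 16, 16), (m, k, 31, 24, 16, 37), (m, k, 31, 24, 5, 16), (m, k, 31, 24, 5, 37), (m, k, 33, 4, 30, 16), (m, k, 33, 4, 30, 37), (m, k, 33, 4, 4, 16), (m, k, 33, 4, 4, 37), (m, k, 33, 4, 5, 16), (m, k, 33, 4, 5, 37), (v, k, 31, 19, 16, 16), (v, k, 31, 19, 16, 37), (v, k, 31, 19, 5, 16), (v, k, 31, 19, 5, 37)}.
π_{D, F} gives {(31, 16), (31, 5), (33, 30), (33, 4), (33, 5)} (9 duplicate(s) eliminated).

{(31, 16), (31, 5), (33, 30), (33, 4), (33, 5)}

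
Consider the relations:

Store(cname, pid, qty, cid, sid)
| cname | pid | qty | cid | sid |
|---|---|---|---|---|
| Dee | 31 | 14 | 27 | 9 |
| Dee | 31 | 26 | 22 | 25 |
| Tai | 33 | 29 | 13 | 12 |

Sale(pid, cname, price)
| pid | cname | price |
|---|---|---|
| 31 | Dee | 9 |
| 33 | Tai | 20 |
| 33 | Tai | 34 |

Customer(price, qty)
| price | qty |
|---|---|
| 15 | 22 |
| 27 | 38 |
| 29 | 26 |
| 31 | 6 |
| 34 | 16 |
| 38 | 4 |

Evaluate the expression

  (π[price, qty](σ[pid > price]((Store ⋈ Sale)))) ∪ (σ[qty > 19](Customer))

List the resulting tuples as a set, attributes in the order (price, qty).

Natural join on cname, pid: {(Dee, 31, 14, 27, 9, 9), (Dee, 31, 26, 22, 25, 9), (Tai, 33, 29, 13, 12, 20), (Tai, 33, 29, 13, 12, 34)}
Filtering on pid > price leaves {(Dee, 31, 14, 27, 9, 9), (Dee, 31, 26, 22, 25, 9), (Tai, 33, 29, 13, 12, 20)}.
Keep only column(s) price, qty: {(20, 29), (9, 14), (9, 26)}
Filtering on qty > 19 leaves {(15, 22), (27, 38), (29, 26)}.
Taking the union: {(15, 22), (20, 29), (27, 38), (29, 26), (9, 14), (9, 26)}

{(15, 22), (20, 29), (27, 38), (29, 26), (9, 14), (9, 26)}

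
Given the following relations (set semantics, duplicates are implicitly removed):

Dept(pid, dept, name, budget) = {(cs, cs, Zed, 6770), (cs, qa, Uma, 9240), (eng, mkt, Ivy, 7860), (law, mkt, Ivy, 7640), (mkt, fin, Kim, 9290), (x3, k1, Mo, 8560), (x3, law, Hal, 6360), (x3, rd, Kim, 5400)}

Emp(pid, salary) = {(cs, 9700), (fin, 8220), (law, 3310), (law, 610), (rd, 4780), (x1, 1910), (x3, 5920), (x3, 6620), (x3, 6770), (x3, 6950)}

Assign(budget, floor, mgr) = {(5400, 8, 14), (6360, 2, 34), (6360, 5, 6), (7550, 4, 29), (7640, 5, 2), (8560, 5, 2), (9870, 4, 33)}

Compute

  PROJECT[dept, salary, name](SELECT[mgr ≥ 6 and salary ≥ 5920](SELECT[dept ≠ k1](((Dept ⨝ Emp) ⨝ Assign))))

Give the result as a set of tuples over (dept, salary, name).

{(law, 5920, Hal), (law, 6620, Hal), (law, 6770, Hal), (law, 6950, Hal), (rd, 5920, Kim), (rd, 6620, Kim), (rd, 6770, Kim), (rd, 6950, Kim)}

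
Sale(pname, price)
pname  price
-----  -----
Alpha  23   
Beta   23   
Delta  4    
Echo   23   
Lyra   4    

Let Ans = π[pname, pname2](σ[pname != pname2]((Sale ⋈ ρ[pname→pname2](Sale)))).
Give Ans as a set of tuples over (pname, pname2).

ρ[pname→pname2]: schema becomes (pname2, price); tuples unchanged.
Joining Sale and ρ[pname→pname2](Sale) on price yields {(Alpha, 23, Alpha), (Alpha, 23, Beta), (Alpha, 23, Echo), (Beta, 23, Alpha), (Beta, 23, Beta), (Beta, 23, Echo), (Delta, 4, Delta), (Delta, 4, Lyra), (Echo, 23, Alpha), (Echo, 23, Beta), (Echo, 23, Echo), (Lyra, 4, Delta), (Lyra, 4, Lyra)}.
Selection pname != pname2: {(Alpha, 23, Beta), (Alpha, 23, Echo), (Beta, 23, Alpha), (Beta, 23, Echo), (Delta, 4, Lyra), (Echo, 23, Alpha), (Echo, 23, Beta), (Lyra, 4, Delta)}
π[pname, pname2]: project onto (pname, pname2) → {(Alpha, Beta), (Alpha, Echo), (Beta, Alpha), (Beta, Echo), (Delta, Lyra), (Echo, Alpha), (Echo, Beta), (Lyra, Delta)}

{(Alpha, Beta), (Alpha, Echo), (Beta, Alpha), (Beta, Echo), (Delta, Lyra), (Echo, Alpha), (Echo, Beta), (Lyra, Delta)}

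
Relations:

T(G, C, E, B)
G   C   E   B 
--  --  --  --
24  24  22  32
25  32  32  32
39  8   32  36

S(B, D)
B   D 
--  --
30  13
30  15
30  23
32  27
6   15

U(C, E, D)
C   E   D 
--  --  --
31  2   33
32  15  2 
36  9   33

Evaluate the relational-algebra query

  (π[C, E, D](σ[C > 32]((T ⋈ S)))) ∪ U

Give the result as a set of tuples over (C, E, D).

{(31, 2, 33), (32, 15, 2), (36, 9, 33)}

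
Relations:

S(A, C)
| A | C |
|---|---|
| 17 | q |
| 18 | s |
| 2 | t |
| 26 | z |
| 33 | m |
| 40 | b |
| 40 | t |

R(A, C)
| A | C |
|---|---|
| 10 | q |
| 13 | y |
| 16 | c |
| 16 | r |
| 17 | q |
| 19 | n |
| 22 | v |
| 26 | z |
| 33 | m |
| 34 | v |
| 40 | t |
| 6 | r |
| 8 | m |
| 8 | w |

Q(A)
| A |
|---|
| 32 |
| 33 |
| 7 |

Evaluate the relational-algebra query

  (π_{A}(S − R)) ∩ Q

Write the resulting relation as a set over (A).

{}

Set difference of the two operands is {(18, s), (2, t), (40, b)}.
Keep only column(s) A: {18, 2, 40}
Set intersection of the two operands is {}.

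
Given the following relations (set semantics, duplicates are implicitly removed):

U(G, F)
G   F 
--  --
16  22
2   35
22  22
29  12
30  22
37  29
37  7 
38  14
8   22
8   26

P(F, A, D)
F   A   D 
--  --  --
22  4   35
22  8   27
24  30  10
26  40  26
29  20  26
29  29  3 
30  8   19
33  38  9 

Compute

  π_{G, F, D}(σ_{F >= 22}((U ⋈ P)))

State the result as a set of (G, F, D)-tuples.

Natural join on F: {(16, 22, 4, 35), (16, 22, 8, 27), (22, 22, 4, 35), (22, 22, 8, 27), (30, 22, 4, 35), (30, 22, 8, 27), (37, 29, 20, 26), (37, 29, 29, 3), (8, 22, 4, 35), (8, 22, 8, 27), (8, 26, 40, 26)}
Selection F >= 22: {(16, 22, 4, 35), (16, 22, 8, 27), (22, 22, 4, 35), (22, 22, 8, 27), (30, 22, 4, 35), (30, 22, 8, 27), (37, 29, 20, 26), (37, 29, 29, 3), (8, 22, 4, 35), (8, 22, 8, 27), (8, 26, 40, 26)}
π_{G, F, D} gives {(16, 22, 27), (16, 22, 35), (22, 22, 27), (22, 22, 35), (30, 22, 27), (30, 22, 35), (37, 29, 26), (37, 29, 3), (8, 22, 27), (8, 22, 35), (8, 26, 26)}.

{(16, 22, 27), (16, 22, 35), (22, 22, 27), (22, 22, 35), (30, 22, 27), (30, 22, 35), (37, 29, 26), (37, 29, 3), (8, 22, 27), (8, 22, 35), (8, 26, 26)}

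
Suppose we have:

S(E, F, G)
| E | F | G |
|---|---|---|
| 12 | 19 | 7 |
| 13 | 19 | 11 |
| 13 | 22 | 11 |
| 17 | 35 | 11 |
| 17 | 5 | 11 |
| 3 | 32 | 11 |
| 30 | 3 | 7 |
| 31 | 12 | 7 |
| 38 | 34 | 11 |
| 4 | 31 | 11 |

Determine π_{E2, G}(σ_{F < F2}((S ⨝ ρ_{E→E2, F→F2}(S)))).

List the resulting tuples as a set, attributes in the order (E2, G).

ρ[E→E2, F→F2]: schema becomes (E2, F2, G); tuples unchanged.
S ⋈ ρ_{E→E2, F→F2}(S) (natural join on G): {(12, 19, 7, 12, 19), (12, 19, 7, 30, 3), (12, 19, 7, 31, 12), (13, 19, 11, 13, 19), (13, 19, 11, 13, 22), (13, 19, 11, 17, 35), (13, 19, 11, 17, 5), (13, 19, 11, 3, 32), (13, 19, 11, 38, 34), (13, 19, 11, 4, 31), (13, 22, 11, 13, 19), (13, 22, 11, 13, 22), (13, 22, 11, 17, 35), (13, 22, 11, 17, 5), (13, 22, 11, 3, 32), (13, 22, 11, 38, 34), (13, 22, 11, 4, 31), (17, 35, 11, 13, 19), (17, 35, 11, 13, 22), (17, 35, 11, 17, 35), (17, 35, 11, 17, 5), (17, 35, 11, 3, 32), (17, 35, 11, 38, 34), (17, 35, 11, 4, 31), (17, 5, 11, 13, 19), (17, 5, 11, 13, 22), (17, 5, 11, 17, 35), (17, 5, 11, 17, 5), (17, 5, 11, 3, 32), (17, 5, 11, 38, 34), (17, 5, 11, 4, 31), (3, 32, 11, 13, 19), (3, 32, 11, 13, 22), (3, 32, 11, 17, 35), (3, 32, 11, 17, 5), (3, 32, 11, 3, 32), (3, 32, 11, 38, 34), (3, 32, 11, 4, 31), (30, 3, 7, 12, 19), (30, 3, 7, 30, 3), (30, 3, 7, 31, 12), (31, 12, 7, 12, 19), (31, 12, 7, 30, 3), (31, 12, 7, 31, 12), (38, 34, 11, 13, 19), (38, 34, 11, 13, 22), (38, 34, 11, 17, 35), (38, 34, 11, 17, 5), (38, 34, 11, 3, 32), (38, 34, 11, 38, 34), (38, 34, 11, 4, 31), (4, 31, 11, 13, 19), (4, 31, 11, 13, 22), (4, 31, 11, 17, 35), (4, 31, 11, 17, 5), (4, 31, 11, 3, 32), (4, 31, 11, 38, 34), (4, 31, 11, 4, 31)}
Filtering on F < F2 leaves {(13, 19, 11, 13, 22), (13, 19, 11, 17, 35), (13, 19, 11, 3, 32), (13, 19, 11, 38, 34), (13, 19, 11, 4, 31), (13, 22, 11, 17, 35), (13, 22, 11, 3, 32), (13, 22, 11, 38, 34), (13, 22, 11, 4, 31), (17, 5, 11, 13, 19), (17, 5, 11, 13, 22), (17, 5, 11, 17, 35), (17, 5, 11, 3, 32), (17, 5, 11, 38, 34), (17, 5, 11, 4, 31), (3, 32, 11, 17, 35), (3, 32, 11, 38, 34), (30, 3, 7, 12, 19), (30, 3, 7, 31, 12), (31, 12, 7, 12, 19), (38, 34, 11, 17, 35), (4, 31, 11, 17, 35), (4, 31, 11, 3, 32), (4, 31, 11, 38, 34)}.
Projecting to E2, G (17 duplicate(s) eliminated): {(12, 7), (13, 11), (17, 11), (3, 11), (31, 7), (38, 11), (4, 11)}

{(12, 7), (13, 11), (17, 11), (3, 11), (31, 7), (38, 11), (4, 11)}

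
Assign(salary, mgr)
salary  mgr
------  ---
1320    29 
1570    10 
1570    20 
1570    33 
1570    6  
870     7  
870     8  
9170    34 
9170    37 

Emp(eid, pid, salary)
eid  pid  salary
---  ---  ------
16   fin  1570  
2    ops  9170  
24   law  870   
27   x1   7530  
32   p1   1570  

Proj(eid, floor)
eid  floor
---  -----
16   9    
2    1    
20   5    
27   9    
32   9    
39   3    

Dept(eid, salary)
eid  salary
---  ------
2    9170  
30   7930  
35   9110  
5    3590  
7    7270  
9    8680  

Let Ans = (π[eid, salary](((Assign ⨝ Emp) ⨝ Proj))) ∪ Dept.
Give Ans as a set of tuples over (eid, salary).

Joining Assign and Emp on salary yields {(1570, 10, 16, fin), (1570, 10, 32, p1), (1570, 20, 16, fin), (1570, 20, 32, p1), (1570, 33, 16, fin), (1570, 33, 32, p1), (1570, 6, 16, fin), (1570, 6, 32, p1), (870, 7, 24, law), (870, 8, 24, law), (9170, 34, 2, ops), (9170, 37, 2, ops)}.
Joining (Assign ⨝ Emp) and Proj on eid yields {(1570, 10, 16, fin, 9), (1570, 10, 32, p1, 9), (1570, 20, 16, fin, 9), (1570, 20, 32, p1, 9), (1570, 33, 16, fin, 9), (1570, 33, 32, p1, 9), (1570, 6, 16, fin, 9), (1570, 6, 32, p1, 9), (9170, 34, 2, ops, 1), (9170, 37, 2, ops, 1)}.
Projecting to eid, salary (7 duplicate(s) eliminated): {(16, 1570), (2, 9170), (32, 1570)}
Union: {(16, 1570), (2, 9170), (32, 1570)} with {(2, 9170), (30, 7930), (35, 9110), (5, 3590), (7, 7270), (9, 8680)} → {(16, 1570), (2, 9170), (30, 7930), (32, 1570), (35, 9110), (5, 3590), (7, 7270), (9, 8680)}

{(16, 1570), (2, 9170), (30, 7930), (32, 1570), (35, 9110), (5, 3590), (7, 7270), (9, 8680)}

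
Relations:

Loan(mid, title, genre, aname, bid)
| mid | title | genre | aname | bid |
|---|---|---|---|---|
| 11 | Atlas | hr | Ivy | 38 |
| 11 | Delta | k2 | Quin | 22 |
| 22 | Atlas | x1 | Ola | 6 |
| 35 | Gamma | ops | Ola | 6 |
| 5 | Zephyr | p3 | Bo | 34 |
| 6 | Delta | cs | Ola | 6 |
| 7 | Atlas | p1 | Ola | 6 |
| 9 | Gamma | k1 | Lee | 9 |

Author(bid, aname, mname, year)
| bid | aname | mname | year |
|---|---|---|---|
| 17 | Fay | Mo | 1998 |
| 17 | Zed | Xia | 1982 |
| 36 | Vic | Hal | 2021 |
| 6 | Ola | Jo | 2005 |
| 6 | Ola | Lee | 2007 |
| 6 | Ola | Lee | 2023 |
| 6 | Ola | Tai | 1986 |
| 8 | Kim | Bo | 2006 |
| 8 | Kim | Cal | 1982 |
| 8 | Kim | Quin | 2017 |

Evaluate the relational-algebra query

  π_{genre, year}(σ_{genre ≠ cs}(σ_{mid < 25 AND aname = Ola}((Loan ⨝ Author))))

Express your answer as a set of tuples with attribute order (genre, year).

Natural join on aname, bid: {(22, Atlas, x1, Ola, 6, Jo, 2005), (22, Atlas, x1, Ola, 6, Lee, 2007), (22, Atlas, x1, Ola, 6, Lee, 2023), (22, Atlas, x1, Ola, 6, Tai, 1986), (35, Gamma, ops, Ola, 6, Jo, 2005), (35, Gamma, ops, Ola, 6, Lee, 2007), (35, Gamma, ops, Ola, 6, Lee, 2023), (35, Gamma, ops, Ola, 6, Tai, 1986), (6, Delta, cs, Ola, 6, Jo, 2005), (6, Delta, cs, Ola, 6, Lee, 2007), (6, Delta, cs, Ola, 6, Lee, 2023), (6, Delta, cs, Ola, 6, Tai, 1986), (7, Atlas, p1, Ola, 6, Jo, 2005), (7, Atlas, p1, Ola, 6, Lee, 2007), (7, Atlas, p1, Ola, 6, Lee, 2023), (7, Atlas, p1, Ola, 6, Tai, 1986)}
Filtering on mid < 25 AND aname = Ola leaves {(22, Atlas, x1, Ola, 6, Jo, 2005), (22, Atlas, x1, Ola, 6, Lee, 2007), (22, Atlas, x1, Ola, 6, Lee, 2023), (22, Atlas, x1, Ola, 6, Tai, 1986), (6, Delta, cs, Ola, 6, Jo, 2005), (6, Delta, cs, Ola, 6, Lee, 2007), (6, Delta, cs, Ola, 6, Lee, 2023), (6, Delta, cs, Ola, 6, Tai, 1986), (7, Atlas, p1, Ola, 6, Jo, 2005), (7, Atlas, p1, Ola, 6, Lee, 2007), (7, Atlas, p1, Ola, 6, Lee, 2023), (7, Atlas, p1, Ola, 6, Tai, 1986)}.
Filtering on genre ≠ cs leaves {(22, Atlas, x1, Ola, 6, Jo, 2005), (22, Atlas, x1, Ola, 6, Lee, 2007), (22, Atlas, x1, Ola, 6, Lee, 2023), (22, Atlas, x1, Ola, 6, Tai, 1986), (7, Atlas, p1, Ola, 6, Jo, 2005), (7, Atlas, p1, Ola, 6, Lee, 2007), (7, Atlas, p1, Ola, 6, Lee, 2023), (7, Atlas, p1, Ola, 6, Tai, 1986)}.
Projecting to genre, year: {(p1, 1986), (p1, 2005), (p1, 2007), (p1, 2023), (x1, 1986), (x1, 2005), (x1, 2007), (x1, 2023)}

{(p1, 1986), (p1, 2005), (p1, 2007), (p1, 2023), (x1, 1986), (x1, 2005), (x1, 2007), (x1, 2023)}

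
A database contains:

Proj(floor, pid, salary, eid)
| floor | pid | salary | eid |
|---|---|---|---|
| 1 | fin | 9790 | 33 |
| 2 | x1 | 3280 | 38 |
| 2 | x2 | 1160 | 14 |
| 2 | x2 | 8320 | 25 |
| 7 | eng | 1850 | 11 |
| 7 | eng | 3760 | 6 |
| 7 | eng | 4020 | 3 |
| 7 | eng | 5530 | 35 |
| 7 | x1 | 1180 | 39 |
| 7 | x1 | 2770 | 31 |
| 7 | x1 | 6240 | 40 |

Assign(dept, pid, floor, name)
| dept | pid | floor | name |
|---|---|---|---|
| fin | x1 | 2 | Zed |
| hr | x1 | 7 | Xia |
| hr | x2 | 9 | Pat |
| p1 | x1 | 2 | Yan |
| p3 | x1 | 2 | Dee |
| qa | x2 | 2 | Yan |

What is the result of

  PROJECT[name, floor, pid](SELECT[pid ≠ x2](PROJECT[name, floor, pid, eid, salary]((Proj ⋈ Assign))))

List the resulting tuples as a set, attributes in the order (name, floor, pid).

{(Dee, 2, x1), (Xia, 7, x1), (Yan, 2, x1), (Zed, 2, x1)}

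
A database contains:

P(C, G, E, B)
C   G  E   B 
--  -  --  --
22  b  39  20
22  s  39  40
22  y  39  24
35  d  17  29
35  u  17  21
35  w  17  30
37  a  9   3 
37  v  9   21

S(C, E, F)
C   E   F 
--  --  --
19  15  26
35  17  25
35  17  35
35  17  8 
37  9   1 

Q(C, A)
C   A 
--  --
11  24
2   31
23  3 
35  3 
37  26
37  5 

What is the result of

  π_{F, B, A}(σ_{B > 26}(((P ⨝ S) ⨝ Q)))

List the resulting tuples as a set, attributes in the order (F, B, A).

P ⋈ S (natural join on C, E): {(35, d, 17, 29, 25), (35, d, 17, 29, 35), (35, d, 17, 29, 8), (35, u, 17, 21, 25), (35, u, 17, 21, 35), (35, u, 17, 21, 8), (35, w, 17, 30, 25), (35, w, 17, 30, 35), (35, w, 17, 30, 8), (37, a, 9, 3, 1), (37, v, 9, 21, 1)}
(P ⨝ S) ⋈ Q (natural join on C): {(35, d, 17, 29, 25, 3), (35, d, 17, 29, 35, 3), (35, d, 17, 29, 8, 3), (35, u, 17, 21, 25, 3), (35, u, 17, 21, 35, 3), (35, u, 17, 21, 8, 3), (35, w, 17, 30, 25, 3), (35, w, 17, 30, 35, 3), (35, w, 17, 30, 8, 3), (37, a, 9, 3, 1, 26), (37, a, 9, 3, 1, 5), (37, v, 9, 21, 1, 26), (37, v, 9, 21, 1, 5)}
Filtering on B > 26 leaves {(35, d, 17, 29, 25, 3), (35, d, 17, 29, 35, 3), (35, d, 17, 29, 8, 3), (35, w, 17, 30, 25, 3), (35, w, 17, 30, 35, 3), (35, w, 17, 30, 8, 3)}.
Keep only column(s) F, B, A: {(25, 29, 3), (25, 30, 3), (35, 29, 3), (35, 30, 3), (8, 29, 3), (8, 30, 3)}

{(25, 29, 3), (25, 30, 3), (35, 29, 3), (35, 30, 3), (8, 29, 3), (8, 30, 3)}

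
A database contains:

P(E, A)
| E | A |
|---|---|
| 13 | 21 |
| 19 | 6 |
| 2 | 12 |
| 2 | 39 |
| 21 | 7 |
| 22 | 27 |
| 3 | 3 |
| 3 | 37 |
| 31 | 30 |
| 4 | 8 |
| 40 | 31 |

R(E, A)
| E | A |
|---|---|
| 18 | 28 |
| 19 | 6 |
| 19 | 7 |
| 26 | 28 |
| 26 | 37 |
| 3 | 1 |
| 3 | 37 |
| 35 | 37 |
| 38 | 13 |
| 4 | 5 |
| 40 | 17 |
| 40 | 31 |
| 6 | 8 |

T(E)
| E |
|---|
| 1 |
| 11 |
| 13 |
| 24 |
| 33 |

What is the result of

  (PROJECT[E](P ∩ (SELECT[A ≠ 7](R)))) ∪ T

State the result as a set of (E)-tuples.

{1, 11, 13, 19, 24, 3, 33, 40}

Apply σ_{A ≠ 7}; surviving tuples: {(18, 28), (19, 6), (26, 28), (26, 37), (3, 1), (3, 37), (35, 37), (38, 13), (4, 5), (40, 17), (40, 31), (6, 8)}
Intersection: {(13, 21), (19, 6), (2, 12), (2, 39), (21, 7), (22, 27), (3, 3), (3, 37), (31, 30), (4, 8), (40, 31)} with {(18, 28), (19, 6), (26, 28), (26, 37), (3, 1), (3, 37), (35, 37), (38, 13), (4, 5), (40, 17), (40, 31), (6, 8)} → {(19, 6), (3, 37), (40, 31)}
Keep only column(s) E: {19, 3, 40}
Union: {19, 3, 40} with {1, 11, 13, 24, 33} → {1, 11, 13, 19, 24, 3, 33, 40}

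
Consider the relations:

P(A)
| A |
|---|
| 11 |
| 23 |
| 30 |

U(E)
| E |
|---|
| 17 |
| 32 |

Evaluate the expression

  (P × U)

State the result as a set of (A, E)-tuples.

{(11, 17), (11, 32), (23, 17), (23, 32), (30, 17), (30, 32)}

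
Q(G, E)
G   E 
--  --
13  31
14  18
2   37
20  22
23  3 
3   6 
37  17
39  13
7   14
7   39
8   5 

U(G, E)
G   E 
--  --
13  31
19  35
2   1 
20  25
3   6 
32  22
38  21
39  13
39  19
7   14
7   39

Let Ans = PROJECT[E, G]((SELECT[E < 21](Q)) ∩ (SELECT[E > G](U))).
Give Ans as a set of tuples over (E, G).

{(14, 7), (6, 3)}

Selection E < 21: {(14, 18), (23, 3), (3, 6), (37, 17), (39, 13), (7, 14), (8, 5)}
Selection E > G: {(13, 31), (19, 35), (20, 25), (3, 6), (7, 14), (7, 39)}
Taking the intersection: {(3, 6), (7, 14)}
π[E, G]: project onto (E, G) → {(14, 7), (6, 3)}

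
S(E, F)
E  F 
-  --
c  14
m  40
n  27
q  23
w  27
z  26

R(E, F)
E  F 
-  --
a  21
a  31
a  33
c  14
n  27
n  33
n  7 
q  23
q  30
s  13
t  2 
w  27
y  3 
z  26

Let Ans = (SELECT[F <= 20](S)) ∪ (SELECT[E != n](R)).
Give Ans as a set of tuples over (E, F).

{(a, 21), (a, 31), (a, 33), (c, 14), (q, 23), (q, 30), (s, 13), (t, 2), (w, 27), (y, 3), (z, 26)}

Filtering on F <= 20 leaves {(c, 14)}.
Filtering on E != n leaves {(a, 21), (a, 31), (a, 33), (c, 14), (q, 23), (q, 30), (s, 13), (t, 2), (w, 27), (y, 3), (z, 26)}.
Set union of the two operands is {(a, 21), (a, 31), (a, 33), (c, 14), (q, 23), (q, 30), (s, 13), (t, 2), (w, 27), (y, 3), (z, 26)}.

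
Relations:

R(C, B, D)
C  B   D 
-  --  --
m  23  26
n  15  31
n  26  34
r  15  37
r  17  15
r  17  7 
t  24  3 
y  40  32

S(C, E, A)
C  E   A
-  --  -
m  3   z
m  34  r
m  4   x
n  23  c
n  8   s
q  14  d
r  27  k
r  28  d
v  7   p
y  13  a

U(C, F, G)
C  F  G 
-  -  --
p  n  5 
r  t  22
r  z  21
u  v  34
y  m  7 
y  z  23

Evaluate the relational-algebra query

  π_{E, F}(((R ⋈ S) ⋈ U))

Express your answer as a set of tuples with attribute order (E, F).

R ⋈ S (natural join on C): {(m, 23, 26, 3, z), (m, 23, 26, 34, r), (m, 23, 26, 4, x), (n, 15, 31, 23, c), (n, 15, 31, 8, s), (n, 26, 34, 23, c), (n, 26, 34, 8, s), (r, 15, 37, 27, k), (r, 15, 37, 28, d), (r, 17, 15, 27, k), (r, 17, 15, 28, d), (r, 17, 7, 27, k), (r, 17, 7, 28, d), (y, 40, 32, 13, a)}
(R ⋈ S) ⋈ U (natural join on C): {(r, 15, 37, 27, k, t, 22), (r, 15, 37, 27, k, z, 21), (r, 15, 37, 28, d, t, 22), (r, 15, 37, 28, d, z, 21), (r, 17, 15, 27, k, t, 22), (r, 17, 15, 27, k, z, 21), (r, 17, 15, 28, d, t, 22), (r, 17, 15, 28, d, z, 21), (r, 17, 7, 27, k, t, 22), (r, 17, 7, 27, k, z, 21), (r, 17, 7, 28, d, t, 22), (r, 17, 7, 28, d, z, 21), (y, 40, 32, 13, a, m, 7), (y, 40, 32, 13, a, z, 23)}
Projecting to E, F (8 duplicate(s) eliminated): {(13, m), (13, z), (27, t), (27, z), (28, t), (28, z)}

{(13, m), (13, z), (27, t), (27, z), (28, t), (28, z)}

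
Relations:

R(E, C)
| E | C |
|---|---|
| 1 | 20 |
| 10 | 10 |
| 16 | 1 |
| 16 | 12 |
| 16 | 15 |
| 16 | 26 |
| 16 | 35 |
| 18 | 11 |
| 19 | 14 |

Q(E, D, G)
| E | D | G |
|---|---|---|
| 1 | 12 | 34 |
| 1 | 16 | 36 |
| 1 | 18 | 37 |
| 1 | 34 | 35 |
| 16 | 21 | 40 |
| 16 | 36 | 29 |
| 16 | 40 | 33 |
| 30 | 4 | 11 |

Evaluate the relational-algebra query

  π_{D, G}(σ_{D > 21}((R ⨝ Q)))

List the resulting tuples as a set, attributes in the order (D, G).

R ⋈ Q (natural join on E): {(1, 20, 12, 34), (1, 20, 16, 36), (1, 20, 18, 37), (1, 20, 34, 35), (16, 1, 21, 40), (16, 1, 36, 29), (16, 1, 40, 33), (16, 12, 21, 40), (16, 12, 36, 29), (16, 12, 40, 33), (16, 15, 21, 40), (16, 15, 36, 29), (16, 15, 40, 33), (16, 26, 21, 40), (16, 26, 36, 29), (16, 26, 40, 33), (16, 35, 21, 40), (16, 35, 36, 29), (16, 35, 40, 33)}
Apply σ_{D > 21}; surviving tuples: {(1, 20, 34, 35), (16, 1, 36, 29), (16, 1, 40, 33), (16, 12, 36, 29), (16, 12, 40, 33), (16, 15, 36, 29), (16, 15, 40, 33), (16, 26, 36, 29), (16, 26, 40, 33), (16, 35, 36, 29), (16, 35, 40, 33)}
π[D, G]: project onto (D, G) (8 duplicate(s) eliminated) → {(34, 35), (36, 29), (40, 33)}

{(34, 35), (36, 29), (40, 33)}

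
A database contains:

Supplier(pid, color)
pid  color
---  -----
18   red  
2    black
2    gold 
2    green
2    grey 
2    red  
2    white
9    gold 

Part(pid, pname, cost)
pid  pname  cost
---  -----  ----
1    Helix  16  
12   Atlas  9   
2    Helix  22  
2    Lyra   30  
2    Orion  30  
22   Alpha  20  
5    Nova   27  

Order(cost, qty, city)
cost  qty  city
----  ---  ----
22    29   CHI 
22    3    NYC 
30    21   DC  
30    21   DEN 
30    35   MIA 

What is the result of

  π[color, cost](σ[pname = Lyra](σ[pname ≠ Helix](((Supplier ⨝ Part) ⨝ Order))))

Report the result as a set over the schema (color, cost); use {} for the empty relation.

{(black, 30), (gold, 30), (green, 30), (grey, 30), (red, 30), (white, 30)}

Natural join on pid: {(2, black, Helix, 22), (2, black, Lyra, 30), (2, black, Orion, 30), (2, gold, Helix, 22), (2, gold, Lyra, 30), (2, gold, Orion, 30), (2, green, Helix, 22), (2, green, Lyra, 30), (2, green, Orion, 30), (2, grey, Helix, 22), (2, grey, Lyra, 30), (2, grey, Orion, 30), (2, red, Helix, 22), (2, red, Lyra, 30), (2, red, Orion, 30), (2, white, Helix, 22), (2, white, Lyra, 30), (2, white, Orion, 30)}
Natural join on cost: {(2, black, Helix, 22, 29, CHI), (2, black, Helix, 22, 3, NYC), (2, black, Lyra, 30, 21, DC), (2, black, Lyra, 30, 21, DEN), (2, black, Lyra, 30, 35, MIA), (2, black, Orion, 30, 21, DC), (2, black, Orion, 30, 21, DEN), (2, black, Orion, 30, 35, MIA), (2, gold, Helix, 22, 29, CHI), (2, gold, Helix, 22, 3, NYC), (2, gold, Lyra, 30, 21, DC), (2, gold, Lyra, 30, 21, DEN), (2, gold, Lyra, 30, 35, MIA), (2, gold, Orion, 30, 21, DC), (2, gold, Orion, 30, 21, DEN), (2, gold, Orion, 30, 35, MIA), (2, green, Helix, 22, 29, CHI), (2, green, Helix, 22, 3, NYC), (2, green, Lyra, 30, 21, DC), (2, green, Lyra, 30, 21, DEN), (2, green, Lyra, 30, 35, MIA), (2, green, Orion, 30, 21, DC), (2, green, Orion, 30, 21, DEN), (2, green, Orion, 30, 35, MIA), (2, grey, Helix, 22, 29, CHI), (2, grey, Helix, 22, 3, NYC), (2, grey, Lyra, 30, 21, DC), (2, grey, Lyra, 30, 21, DEN), (2, grey, Lyra, 30, 35, MIA), (2, grey, Orion, 30, 21, DC), (2, grey, Orion, 30, 21, DEN), (2, grey, Orion, 30, 35, MIA), (2, red, Helix, 22, 29, CHI), (2, red, Helix, 22, 3, NYC), (2, red, Lyra, 30, 21, DC), (2, red, Lyra, 30, 21, DEN), (2, red, Lyra, 30, 35, MIA), (2, red, Orion, 30, 21, DC), (2, red, Orion, 30, 21, DEN), (2, red, Orion, 30, 35, MIA), (2, white, Helix, 22, 29, CHI), (2, white, Helix, 22, 3, NYC), (2, white, Lyra, 30, 21, DC), (2, white, Lyra, 30, 21, DEN), (2, white, Lyra, 30, 35, MIA), (2, white, Orion, 30, 21, DC), (2, white, Orion, 30, 21, DEN), (2, white, Orion, 30, 35, MIA)}
Filtering on pname ≠ Helix leaves {(2, black, Lyra, 30, 21, DC), (2, black, Lyra, 30, 21, DEN), (2, black, Lyra, 30, 35, MIA), (2, black, Orion, 30, 21, DC), (2, black, Orion, 30, 21, DEN), (2, black, Orion, 30, 35, MIA), (2, gold, Lyra, 30, 21, DC), (2, gold, Lyra, 30, 21, DEN), (2, gold, Lyra, 30, 35, MIA), (2, gold, Orion, 30, 21, DC), (2, gold, Orion, 30, 21, DEN), (2, gold, Orion, 30, 35, MIA), (2, green, Lyra, 30, 21, DC), (2, green, Lyra, 30, 21, DEN), (2, green, Lyra, 30, 35, MIA), (2, green, Orion, 30, 21, DC), (2, green, Orion, 30, 21, DEN), (2, green, Orion, 30, 35, MIA), (2, grey, Lyra, 30, 21, DC), (2, grey, Lyra, 30, 21, DEN), (2, grey, Lyra, 30, 35, MIA), (2, grey, Orion, 30, 21, DC), (2, grey, Orion, 30, 21, DEN), (2, grey, Orion, 30, 35, MIA), (2, red, Lyra, 30, 21, DC), (2, red, Lyra, 30, 21, DEN), (2, red, Lyra, 30, 35, MIA), (2, red, Orion, 30, 21, DC), (2, red, Orion, 30, 21, DEN), (2, red, Orion, 30, 35, MIA), (2, white, Lyra, 30, 21, DC), (2, white, Lyra, 30, 21, DEN), (2, white, Lyra, 30, 35, MIA), (2, white, Orion, 30, 21, DC), (2, white, Orion, 30, 21, DEN), (2, white, Orion, 30, 35, MIA)}.
Filtering on pname = Lyra leaves {(2, black, Lyra, 30, 21, DC), (2, black, Lyra, 30, 21, DEN), (2, black, Lyra, 30, 35, MIA), (2, gold, Lyra, 30, 21, DC), (2, gold, Lyra, 30, 21, DEN), (2, gold, Lyra, 30, 35, MIA), (2, green, Lyra, 30, 21, DC), (2, green, Lyra, 30, 21, DEN), (2, green, Lyra, 30, 35, MIA), (2, grey, Lyra, 30, 21, DC), (2, grey, Lyra, 30, 21, DEN), (2, grey, Lyra, 30, 35, MIA), (2, red, Lyra, 30, 21, DC), (2, red, Lyra, 30, 21, DEN), (2, red, Lyra, 30, 35, MIA), (2, white, Lyra, 30, 21, DC), (2, white, Lyra, 30, 21, DEN), (2, white, Lyra, 30, 35, MIA)}.
π_{color, cost} gives {(black, 30), (gold, 30), (green, 30), (grey, 30), (red, 30), (white, 30)} (12 duplicate(s) eliminated).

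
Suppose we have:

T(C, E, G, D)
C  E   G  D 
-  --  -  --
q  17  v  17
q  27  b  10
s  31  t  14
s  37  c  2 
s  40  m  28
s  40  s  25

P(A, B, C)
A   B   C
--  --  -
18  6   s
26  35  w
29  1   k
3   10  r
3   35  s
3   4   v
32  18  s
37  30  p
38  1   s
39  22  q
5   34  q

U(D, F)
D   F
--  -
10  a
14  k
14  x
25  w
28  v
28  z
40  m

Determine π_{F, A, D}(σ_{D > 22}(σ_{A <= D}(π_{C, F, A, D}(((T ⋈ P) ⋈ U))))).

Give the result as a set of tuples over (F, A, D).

Natural join on C: {(q, 17, v, 17, 39, 22), (q, 17, v, 17, 5, 34), (q, 27, b, 10, 39, 22), (q, 27, b, 10, 5, 34), (s, 31, t, 14, 18, 6), (s, 31, t, 14, 3, 35), (s, 31, t, 14, 32, 18), (s, 31, t, 14, 38, 1), (s, 37, c, 2, 18, 6), (s, 37, c, 2, 3, 35), (s, 37, c, 2, 32, 18), (s, 37, c, 2, 38, 1), (s, 40, m, 28, 18, 6), (s, 40, m, 28, 3, 35), (s, 40, m, 28, 32, 18), (s, 40, m, 28, 38, 1), (s, 40, s, 25, 18, 6), (s, 40, s, 25, 3, 35), (s, 40, s, 25, 32, 18), (s, 40, s, 25, 38, 1)}
Natural join on D: {(q, 27, b, 10, 39, 22, a), (q, 27, b, 10, 5, 34, a), (s, 31, t, 14, 18, 6, k), (s, 31, t, 14, 18, 6, x), (s, 31, t, 14, 3, 35, k), (s, 31, t, 14, 3, 35, x), (s, 31, t, 14, 32, 18, k), (s, 31, t, 14, 32, 18, x), (s, 31, t, 14, 38, 1, k), (s, 31, t, 14, 38, 1, x), (s, 40, m, 28, 18, 6, v), (s, 40, m, 28, 18, 6, z), (s, 40, m, 28, 3, 35, v), (s, 40, m, 28, 3, 35, z), (s, 40, m, 28, 32, 18, v), (s, 40, m, 28, 32, 18, z), (s, 40, m, 28, 38, 1, v), (s, 40, m, 28, 38, 1, z), (s, 40, s, 25, 18, 6, w), (s, 40, s, 25, 3, 35, w), (s, 40, s, 25, 32, 18, w), (s, 40, s, 25, 38, 1, w)}
Projecting to C, F, A, D: {(q, a, 39, 10), (q, a, 5, 10), (s, k, 18, 14), (s, k, 3, 14), (s, k, 32, 14), (s, k, 38, 14), (s, v, 18, 28), (s, v, 3, 28), (s, v, 32, 28), (s, v, 38, 28), (s, w, 18, 25), (s, w, 3, 25), (s, w, 32, 25), (s, w, 38, 25), (s, x, 18, 14), (s, x, 3, 14), (s, x, 32, 14), (s, x, 38, 14), (s, z, 18, 28), (s, z, 3, 28), (s, z, 32, 28), (s, z, 38, 28)}
Apply σ_{A <= D}; surviving tuples: {(q, a, 5, 10), (s, k, 3, 14), (s, v, 18, 28), (s, v, 3, 28), (s, w, 18, 25), (s, w, 3, 25), (s, x, 3, 14), (s, z, 18, 28), (s, z, 3, 28)}
Apply σ_{D > 22}; surviving tuples: {(s, v, 18, 28), (s, v, 3, 28), (s, w, 18, 25), (s, w, 3, 25), (s, z, 18, 28), (s, z, 3, 28)}
Projecting to F, A, D: {(v, 18, 28), (v, 3, 28), (w, 18, 25), (w, 3, 25), (z, 18, 28), (z, 3, 28)}

{(v, 18, 28), (v, 3, 28), (w, 18, 25), (w, 3, 25), (z, 18, 28), (z, 3, 28)}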